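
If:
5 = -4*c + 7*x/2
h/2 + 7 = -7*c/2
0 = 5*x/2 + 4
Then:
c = -53/20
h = 91/20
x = -8/5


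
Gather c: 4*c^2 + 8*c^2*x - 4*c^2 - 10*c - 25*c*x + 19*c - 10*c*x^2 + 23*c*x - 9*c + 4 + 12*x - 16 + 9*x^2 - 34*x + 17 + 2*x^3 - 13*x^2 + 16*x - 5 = 8*c^2*x + c*(-10*x^2 - 2*x) + 2*x^3 - 4*x^2 - 6*x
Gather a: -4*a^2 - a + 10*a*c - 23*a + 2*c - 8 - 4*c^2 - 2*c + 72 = -4*a^2 + a*(10*c - 24) - 4*c^2 + 64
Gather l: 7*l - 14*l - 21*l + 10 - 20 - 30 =-28*l - 40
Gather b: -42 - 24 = -66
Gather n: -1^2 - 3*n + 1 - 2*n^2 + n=-2*n^2 - 2*n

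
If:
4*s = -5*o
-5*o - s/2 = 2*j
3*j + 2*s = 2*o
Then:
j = 0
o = 0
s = 0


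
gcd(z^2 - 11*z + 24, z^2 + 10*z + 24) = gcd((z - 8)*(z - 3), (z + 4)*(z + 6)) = 1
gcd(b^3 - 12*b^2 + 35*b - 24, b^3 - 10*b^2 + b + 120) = b - 8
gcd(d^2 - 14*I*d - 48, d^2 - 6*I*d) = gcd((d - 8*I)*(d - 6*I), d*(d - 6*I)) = d - 6*I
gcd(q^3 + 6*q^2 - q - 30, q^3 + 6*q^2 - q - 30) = q^3 + 6*q^2 - q - 30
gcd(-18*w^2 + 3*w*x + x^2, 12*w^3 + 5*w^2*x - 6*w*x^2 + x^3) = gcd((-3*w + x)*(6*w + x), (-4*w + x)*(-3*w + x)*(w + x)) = -3*w + x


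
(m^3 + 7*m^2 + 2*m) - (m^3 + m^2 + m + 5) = 6*m^2 + m - 5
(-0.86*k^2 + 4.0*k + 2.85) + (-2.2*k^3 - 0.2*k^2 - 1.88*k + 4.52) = -2.2*k^3 - 1.06*k^2 + 2.12*k + 7.37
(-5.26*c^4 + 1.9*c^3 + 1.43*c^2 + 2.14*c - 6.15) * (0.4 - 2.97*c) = 15.6222*c^5 - 7.747*c^4 - 3.4871*c^3 - 5.7838*c^2 + 19.1215*c - 2.46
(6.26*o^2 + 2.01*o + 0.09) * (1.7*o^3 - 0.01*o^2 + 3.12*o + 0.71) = 10.642*o^5 + 3.3544*o^4 + 19.6641*o^3 + 10.7149*o^2 + 1.7079*o + 0.0639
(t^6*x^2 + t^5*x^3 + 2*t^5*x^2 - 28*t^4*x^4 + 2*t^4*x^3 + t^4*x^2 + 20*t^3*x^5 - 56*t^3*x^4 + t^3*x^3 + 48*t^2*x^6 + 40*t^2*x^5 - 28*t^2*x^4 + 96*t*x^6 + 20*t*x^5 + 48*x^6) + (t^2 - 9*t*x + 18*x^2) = t^6*x^2 + t^5*x^3 + 2*t^5*x^2 - 28*t^4*x^4 + 2*t^4*x^3 + t^4*x^2 + 20*t^3*x^5 - 56*t^3*x^4 + t^3*x^3 + 48*t^2*x^6 + 40*t^2*x^5 - 28*t^2*x^4 + t^2 + 96*t*x^6 + 20*t*x^5 - 9*t*x + 48*x^6 + 18*x^2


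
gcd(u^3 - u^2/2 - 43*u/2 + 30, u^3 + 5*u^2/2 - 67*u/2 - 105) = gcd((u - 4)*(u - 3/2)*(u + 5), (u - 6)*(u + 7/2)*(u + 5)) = u + 5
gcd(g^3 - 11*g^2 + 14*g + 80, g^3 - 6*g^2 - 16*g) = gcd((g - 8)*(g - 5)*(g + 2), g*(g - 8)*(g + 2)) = g^2 - 6*g - 16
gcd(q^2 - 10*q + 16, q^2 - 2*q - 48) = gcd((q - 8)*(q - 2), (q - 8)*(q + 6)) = q - 8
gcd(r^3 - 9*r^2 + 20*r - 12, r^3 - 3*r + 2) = r - 1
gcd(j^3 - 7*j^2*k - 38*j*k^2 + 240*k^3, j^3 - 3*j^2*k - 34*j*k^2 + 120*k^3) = j^2 + j*k - 30*k^2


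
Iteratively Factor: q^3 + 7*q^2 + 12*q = (q + 3)*(q^2 + 4*q) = (q + 3)*(q + 4)*(q)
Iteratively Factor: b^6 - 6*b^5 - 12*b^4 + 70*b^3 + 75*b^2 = (b + 3)*(b^5 - 9*b^4 + 15*b^3 + 25*b^2) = (b - 5)*(b + 3)*(b^4 - 4*b^3 - 5*b^2) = (b - 5)^2*(b + 3)*(b^3 + b^2) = b*(b - 5)^2*(b + 3)*(b^2 + b) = b*(b - 5)^2*(b + 1)*(b + 3)*(b)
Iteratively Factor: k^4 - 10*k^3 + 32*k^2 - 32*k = (k)*(k^3 - 10*k^2 + 32*k - 32) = k*(k - 4)*(k^2 - 6*k + 8) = k*(k - 4)^2*(k - 2)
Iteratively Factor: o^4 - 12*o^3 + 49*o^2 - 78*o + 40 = (o - 5)*(o^3 - 7*o^2 + 14*o - 8) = (o - 5)*(o - 1)*(o^2 - 6*o + 8) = (o - 5)*(o - 2)*(o - 1)*(o - 4)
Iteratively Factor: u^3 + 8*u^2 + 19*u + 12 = (u + 3)*(u^2 + 5*u + 4) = (u + 1)*(u + 3)*(u + 4)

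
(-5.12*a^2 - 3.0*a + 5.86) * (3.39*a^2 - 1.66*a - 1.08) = -17.3568*a^4 - 1.6708*a^3 + 30.375*a^2 - 6.4876*a - 6.3288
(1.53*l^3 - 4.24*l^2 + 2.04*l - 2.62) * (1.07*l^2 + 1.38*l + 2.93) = 1.6371*l^5 - 2.4254*l^4 + 0.814500000000001*l^3 - 12.4114*l^2 + 2.3616*l - 7.6766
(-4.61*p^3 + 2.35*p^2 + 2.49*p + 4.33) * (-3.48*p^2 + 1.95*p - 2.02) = 16.0428*p^5 - 17.1675*p^4 + 5.2295*p^3 - 14.9599*p^2 + 3.4137*p - 8.7466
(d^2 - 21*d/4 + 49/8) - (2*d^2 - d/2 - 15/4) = -d^2 - 19*d/4 + 79/8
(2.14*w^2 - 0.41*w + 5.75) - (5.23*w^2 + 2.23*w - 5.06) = -3.09*w^2 - 2.64*w + 10.81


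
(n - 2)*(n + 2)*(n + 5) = n^3 + 5*n^2 - 4*n - 20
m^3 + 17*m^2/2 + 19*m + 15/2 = (m + 1/2)*(m + 3)*(m + 5)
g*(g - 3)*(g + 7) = g^3 + 4*g^2 - 21*g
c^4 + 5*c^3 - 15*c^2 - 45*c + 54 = (c - 3)*(c - 1)*(c + 3)*(c + 6)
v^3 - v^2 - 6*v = v*(v - 3)*(v + 2)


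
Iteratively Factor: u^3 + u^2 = (u + 1)*(u^2) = u*(u + 1)*(u)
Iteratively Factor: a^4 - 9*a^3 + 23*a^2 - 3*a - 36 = (a - 3)*(a^3 - 6*a^2 + 5*a + 12) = (a - 4)*(a - 3)*(a^2 - 2*a - 3) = (a - 4)*(a - 3)^2*(a + 1)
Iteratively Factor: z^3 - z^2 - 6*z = (z - 3)*(z^2 + 2*z) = (z - 3)*(z + 2)*(z)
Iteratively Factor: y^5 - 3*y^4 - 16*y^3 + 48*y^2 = (y - 4)*(y^4 + y^3 - 12*y^2) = y*(y - 4)*(y^3 + y^2 - 12*y) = y^2*(y - 4)*(y^2 + y - 12) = y^2*(y - 4)*(y + 4)*(y - 3)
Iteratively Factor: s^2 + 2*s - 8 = (s + 4)*(s - 2)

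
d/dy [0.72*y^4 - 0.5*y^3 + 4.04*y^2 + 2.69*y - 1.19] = 2.88*y^3 - 1.5*y^2 + 8.08*y + 2.69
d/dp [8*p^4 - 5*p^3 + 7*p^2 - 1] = p*(32*p^2 - 15*p + 14)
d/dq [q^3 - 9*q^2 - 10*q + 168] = 3*q^2 - 18*q - 10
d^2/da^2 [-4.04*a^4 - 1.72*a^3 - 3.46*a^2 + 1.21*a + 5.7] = -48.48*a^2 - 10.32*a - 6.92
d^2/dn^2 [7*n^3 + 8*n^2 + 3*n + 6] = 42*n + 16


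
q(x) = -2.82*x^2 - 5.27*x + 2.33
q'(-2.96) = 11.42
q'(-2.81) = 10.58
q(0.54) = -1.34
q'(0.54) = -8.32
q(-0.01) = 2.38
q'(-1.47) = 3.02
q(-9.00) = -178.66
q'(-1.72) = 4.43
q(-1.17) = 4.64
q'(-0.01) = -5.21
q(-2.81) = -5.13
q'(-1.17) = 1.33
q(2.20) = -22.91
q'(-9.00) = 45.49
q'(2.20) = -17.68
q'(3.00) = -22.19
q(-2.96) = -6.78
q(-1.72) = 3.05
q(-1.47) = 3.98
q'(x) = -5.64*x - 5.27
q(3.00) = -38.86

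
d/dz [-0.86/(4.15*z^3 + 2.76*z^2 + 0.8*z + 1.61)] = (10.707*z^2 + 4.7472*z + 0.688)/(4.15*z^3 + 2.76*z^2 + 0.8*z + 1.61)^2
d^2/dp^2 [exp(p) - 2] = exp(p)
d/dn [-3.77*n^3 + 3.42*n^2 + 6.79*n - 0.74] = -11.31*n^2 + 6.84*n + 6.79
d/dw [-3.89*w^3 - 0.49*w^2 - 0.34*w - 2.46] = -11.67*w^2 - 0.98*w - 0.34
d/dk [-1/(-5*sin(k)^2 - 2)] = -20*sin(2*k)/(5*cos(2*k) - 9)^2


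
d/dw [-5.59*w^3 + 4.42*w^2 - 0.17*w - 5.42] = -16.77*w^2 + 8.84*w - 0.17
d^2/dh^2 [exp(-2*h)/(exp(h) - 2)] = 4/(exp(3*h) - 2*exp(2*h)) + 5/(exp(h) - 2)^3 - 6*exp(-h)/(exp(h) - 2)^3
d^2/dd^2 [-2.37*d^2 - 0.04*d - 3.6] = -4.74000000000000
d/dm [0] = 0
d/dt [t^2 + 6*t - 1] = 2*t + 6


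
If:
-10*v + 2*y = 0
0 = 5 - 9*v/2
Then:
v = 10/9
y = 50/9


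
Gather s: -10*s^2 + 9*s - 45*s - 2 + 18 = -10*s^2 - 36*s + 16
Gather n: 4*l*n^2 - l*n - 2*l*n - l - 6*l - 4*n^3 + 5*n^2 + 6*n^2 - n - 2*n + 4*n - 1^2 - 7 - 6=-7*l - 4*n^3 + n^2*(4*l + 11) + n*(1 - 3*l) - 14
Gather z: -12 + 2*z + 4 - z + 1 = z - 7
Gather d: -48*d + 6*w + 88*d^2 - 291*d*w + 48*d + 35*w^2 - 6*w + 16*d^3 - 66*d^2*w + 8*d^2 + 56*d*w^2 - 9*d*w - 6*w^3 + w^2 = 16*d^3 + d^2*(96 - 66*w) + d*(56*w^2 - 300*w) - 6*w^3 + 36*w^2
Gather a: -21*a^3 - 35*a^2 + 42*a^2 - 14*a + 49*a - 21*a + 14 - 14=-21*a^3 + 7*a^2 + 14*a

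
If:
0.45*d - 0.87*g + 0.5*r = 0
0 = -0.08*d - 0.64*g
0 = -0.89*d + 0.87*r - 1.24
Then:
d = -0.67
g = 0.08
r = 0.74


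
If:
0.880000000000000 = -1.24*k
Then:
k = -0.71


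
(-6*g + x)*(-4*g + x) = 24*g^2 - 10*g*x + x^2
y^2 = y^2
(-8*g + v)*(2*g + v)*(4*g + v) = -64*g^3 - 40*g^2*v - 2*g*v^2 + v^3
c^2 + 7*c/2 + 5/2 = (c + 1)*(c + 5/2)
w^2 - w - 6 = (w - 3)*(w + 2)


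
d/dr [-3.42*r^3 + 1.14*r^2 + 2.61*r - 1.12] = -10.26*r^2 + 2.28*r + 2.61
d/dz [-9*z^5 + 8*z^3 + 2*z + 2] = -45*z^4 + 24*z^2 + 2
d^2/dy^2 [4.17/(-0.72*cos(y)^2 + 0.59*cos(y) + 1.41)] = (-8.646912*(1 - cos(y)^2)^2 + 5.314248*cos(y)^3 - 22.708569*cos(y)^2 - 7.159473*cos(y) + 20.016834)/(-0.72*cos(y)^2 + 0.59*cos(y) + 1.41)^3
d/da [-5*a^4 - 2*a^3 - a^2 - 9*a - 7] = -20*a^3 - 6*a^2 - 2*a - 9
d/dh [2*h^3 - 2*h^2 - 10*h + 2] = 6*h^2 - 4*h - 10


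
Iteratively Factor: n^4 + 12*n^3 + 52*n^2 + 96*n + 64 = (n + 4)*(n^3 + 8*n^2 + 20*n + 16) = (n + 4)^2*(n^2 + 4*n + 4) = (n + 2)*(n + 4)^2*(n + 2)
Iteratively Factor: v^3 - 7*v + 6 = (v - 1)*(v^2 + v - 6) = (v - 2)*(v - 1)*(v + 3)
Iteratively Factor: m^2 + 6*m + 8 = (m + 2)*(m + 4)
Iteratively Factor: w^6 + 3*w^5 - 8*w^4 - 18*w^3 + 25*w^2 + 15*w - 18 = (w - 2)*(w^5 + 5*w^4 + 2*w^3 - 14*w^2 - 3*w + 9) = (w - 2)*(w + 3)*(w^4 + 2*w^3 - 4*w^2 - 2*w + 3) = (w - 2)*(w + 1)*(w + 3)*(w^3 + w^2 - 5*w + 3) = (w - 2)*(w - 1)*(w + 1)*(w + 3)*(w^2 + 2*w - 3) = (w - 2)*(w - 1)^2*(w + 1)*(w + 3)*(w + 3)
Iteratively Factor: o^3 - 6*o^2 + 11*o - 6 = (o - 2)*(o^2 - 4*o + 3) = (o - 3)*(o - 2)*(o - 1)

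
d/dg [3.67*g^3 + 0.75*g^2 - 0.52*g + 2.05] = 11.01*g^2 + 1.5*g - 0.52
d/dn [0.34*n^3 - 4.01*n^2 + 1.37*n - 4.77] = 1.02*n^2 - 8.02*n + 1.37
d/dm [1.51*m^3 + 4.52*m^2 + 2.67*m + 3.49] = 4.53*m^2 + 9.04*m + 2.67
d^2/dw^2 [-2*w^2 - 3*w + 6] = -4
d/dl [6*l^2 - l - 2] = 12*l - 1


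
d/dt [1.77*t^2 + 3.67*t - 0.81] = 3.54*t + 3.67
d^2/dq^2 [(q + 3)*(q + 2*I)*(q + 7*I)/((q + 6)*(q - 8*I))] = (q^3*(-264 - 102*I) + q^2*(-5148 - 864*I) + q*(-23112 - 2016*I) - 37776 - 24768*I)/(q^6 + q^5*(18 - 24*I) + q^4*(-84 - 432*I) + q^3*(-3240 - 2080*I) + q^2*(-20736 + 4032*I) + q*(-41472 + 55296*I) + 110592*I)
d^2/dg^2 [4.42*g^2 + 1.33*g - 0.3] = 8.84000000000000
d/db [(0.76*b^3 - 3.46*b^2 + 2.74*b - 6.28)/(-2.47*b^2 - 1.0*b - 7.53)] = (-1.8772*b^4 - 1.52*b^3 - 6.9406*b^2 + 21.0844*b - 26.9122)/(6.1009*b^4 + 4.94*b^3 + 38.1982*b^2 + 15.06*b + 56.7009)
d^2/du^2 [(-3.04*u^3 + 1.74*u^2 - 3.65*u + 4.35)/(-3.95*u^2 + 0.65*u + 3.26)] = (-5.6843418860808e-14*u^5 - 5.6843418860808e-14*u^4 + 185.82431*u^3 - 503.01057*u^2 + 542.865474*u - 168.158398)/(61.629875*u^6 - 30.424875*u^5 - 147.585825*u^4 + 49.945675*u^3 + 121.80501*u^2 - 20.72382*u - 34.645976)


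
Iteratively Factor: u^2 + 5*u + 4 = (u + 4)*(u + 1)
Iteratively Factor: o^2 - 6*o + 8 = (o - 4)*(o - 2)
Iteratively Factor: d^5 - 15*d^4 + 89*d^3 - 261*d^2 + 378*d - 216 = (d - 3)*(d^4 - 12*d^3 + 53*d^2 - 102*d + 72) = (d - 3)*(d - 2)*(d^3 - 10*d^2 + 33*d - 36) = (d - 4)*(d - 3)*(d - 2)*(d^2 - 6*d + 9) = (d - 4)*(d - 3)^2*(d - 2)*(d - 3)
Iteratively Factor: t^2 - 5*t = (t - 5)*(t)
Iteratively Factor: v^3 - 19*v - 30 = (v + 2)*(v^2 - 2*v - 15) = (v - 5)*(v + 2)*(v + 3)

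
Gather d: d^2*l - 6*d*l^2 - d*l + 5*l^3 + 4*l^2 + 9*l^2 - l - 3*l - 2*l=d^2*l + d*(-6*l^2 - l) + 5*l^3 + 13*l^2 - 6*l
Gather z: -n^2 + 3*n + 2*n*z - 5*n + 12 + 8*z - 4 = -n^2 - 2*n + z*(2*n + 8) + 8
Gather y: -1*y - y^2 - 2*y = -y^2 - 3*y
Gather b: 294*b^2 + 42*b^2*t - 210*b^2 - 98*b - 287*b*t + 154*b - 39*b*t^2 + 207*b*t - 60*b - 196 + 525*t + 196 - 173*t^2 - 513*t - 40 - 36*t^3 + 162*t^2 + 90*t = b^2*(42*t + 84) + b*(-39*t^2 - 80*t - 4) - 36*t^3 - 11*t^2 + 102*t - 40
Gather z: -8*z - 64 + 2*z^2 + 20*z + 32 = 2*z^2 + 12*z - 32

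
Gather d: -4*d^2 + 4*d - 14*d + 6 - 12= -4*d^2 - 10*d - 6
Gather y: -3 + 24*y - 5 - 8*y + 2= 16*y - 6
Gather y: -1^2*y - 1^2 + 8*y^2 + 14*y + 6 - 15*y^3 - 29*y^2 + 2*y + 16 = -15*y^3 - 21*y^2 + 15*y + 21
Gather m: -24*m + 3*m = -21*m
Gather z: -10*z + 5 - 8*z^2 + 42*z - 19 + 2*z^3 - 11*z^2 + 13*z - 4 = 2*z^3 - 19*z^2 + 45*z - 18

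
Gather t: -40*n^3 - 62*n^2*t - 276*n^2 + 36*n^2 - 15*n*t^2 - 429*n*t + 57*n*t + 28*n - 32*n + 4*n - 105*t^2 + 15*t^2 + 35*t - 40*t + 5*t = -40*n^3 - 240*n^2 + t^2*(-15*n - 90) + t*(-62*n^2 - 372*n)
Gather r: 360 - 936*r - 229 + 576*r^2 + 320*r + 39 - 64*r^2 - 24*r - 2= 512*r^2 - 640*r + 168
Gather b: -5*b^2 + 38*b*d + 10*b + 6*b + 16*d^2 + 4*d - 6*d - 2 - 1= -5*b^2 + b*(38*d + 16) + 16*d^2 - 2*d - 3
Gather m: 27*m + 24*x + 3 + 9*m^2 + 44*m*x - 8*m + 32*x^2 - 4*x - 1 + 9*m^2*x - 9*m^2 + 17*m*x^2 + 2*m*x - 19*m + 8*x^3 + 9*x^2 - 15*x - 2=9*m^2*x + m*(17*x^2 + 46*x) + 8*x^3 + 41*x^2 + 5*x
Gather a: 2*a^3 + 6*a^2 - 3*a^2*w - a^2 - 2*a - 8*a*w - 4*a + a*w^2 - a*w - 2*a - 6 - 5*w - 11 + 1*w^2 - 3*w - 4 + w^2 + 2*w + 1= 2*a^3 + a^2*(5 - 3*w) + a*(w^2 - 9*w - 8) + 2*w^2 - 6*w - 20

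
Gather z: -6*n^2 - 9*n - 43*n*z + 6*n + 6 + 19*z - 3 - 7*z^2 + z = -6*n^2 - 3*n - 7*z^2 + z*(20 - 43*n) + 3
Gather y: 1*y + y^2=y^2 + y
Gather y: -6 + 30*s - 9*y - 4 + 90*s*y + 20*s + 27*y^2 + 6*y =50*s + 27*y^2 + y*(90*s - 3) - 10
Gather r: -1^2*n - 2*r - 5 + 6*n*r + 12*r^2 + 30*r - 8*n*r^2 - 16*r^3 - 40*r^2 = -n - 16*r^3 + r^2*(-8*n - 28) + r*(6*n + 28) - 5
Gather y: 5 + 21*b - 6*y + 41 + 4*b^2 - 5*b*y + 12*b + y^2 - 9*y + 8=4*b^2 + 33*b + y^2 + y*(-5*b - 15) + 54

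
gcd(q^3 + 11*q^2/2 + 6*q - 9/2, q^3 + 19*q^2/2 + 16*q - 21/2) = q^2 + 5*q/2 - 3/2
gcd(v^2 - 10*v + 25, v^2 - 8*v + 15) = v - 5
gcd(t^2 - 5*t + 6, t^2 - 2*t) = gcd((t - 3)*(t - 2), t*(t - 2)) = t - 2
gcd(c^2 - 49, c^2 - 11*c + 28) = c - 7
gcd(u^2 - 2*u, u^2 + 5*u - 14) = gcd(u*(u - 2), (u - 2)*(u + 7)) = u - 2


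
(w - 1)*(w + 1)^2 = w^3 + w^2 - w - 1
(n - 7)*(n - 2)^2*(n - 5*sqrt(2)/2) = n^4 - 11*n^3 - 5*sqrt(2)*n^3/2 + 32*n^2 + 55*sqrt(2)*n^2/2 - 80*sqrt(2)*n - 28*n + 70*sqrt(2)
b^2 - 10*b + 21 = (b - 7)*(b - 3)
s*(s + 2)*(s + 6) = s^3 + 8*s^2 + 12*s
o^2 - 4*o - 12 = (o - 6)*(o + 2)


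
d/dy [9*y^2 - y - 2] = 18*y - 1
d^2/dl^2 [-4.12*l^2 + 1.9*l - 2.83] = -8.24000000000000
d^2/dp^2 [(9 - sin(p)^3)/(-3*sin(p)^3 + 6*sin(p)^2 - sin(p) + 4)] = (-18*sin(p)^8 - 24*sin(p)^7 + 675*sin(p)^6 - 1852*sin(p)^5 + 566*sin(p)^4 + 3212*sin(p)^3 - 2985*sin(p)^2 - 192*sin(p) + 414)/(3*sin(p)^3 - 6*sin(p)^2 + sin(p) - 4)^3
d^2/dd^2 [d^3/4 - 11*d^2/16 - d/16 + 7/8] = 3*d/2 - 11/8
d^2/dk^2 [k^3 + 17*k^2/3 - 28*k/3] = 6*k + 34/3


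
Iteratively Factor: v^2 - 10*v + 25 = (v - 5)*(v - 5)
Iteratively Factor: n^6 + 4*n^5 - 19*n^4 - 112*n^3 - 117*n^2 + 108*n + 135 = (n + 1)*(n^5 + 3*n^4 - 22*n^3 - 90*n^2 - 27*n + 135) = (n + 1)*(n + 3)*(n^4 - 22*n^2 - 24*n + 45) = (n - 1)*(n + 1)*(n + 3)*(n^3 + n^2 - 21*n - 45) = (n - 5)*(n - 1)*(n + 1)*(n + 3)*(n^2 + 6*n + 9) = (n - 5)*(n - 1)*(n + 1)*(n + 3)^2*(n + 3)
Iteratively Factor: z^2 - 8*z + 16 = (z - 4)*(z - 4)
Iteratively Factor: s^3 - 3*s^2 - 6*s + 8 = (s + 2)*(s^2 - 5*s + 4) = (s - 4)*(s + 2)*(s - 1)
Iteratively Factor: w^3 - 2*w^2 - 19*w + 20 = (w - 1)*(w^2 - w - 20) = (w - 1)*(w + 4)*(w - 5)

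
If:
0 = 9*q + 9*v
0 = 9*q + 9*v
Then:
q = -v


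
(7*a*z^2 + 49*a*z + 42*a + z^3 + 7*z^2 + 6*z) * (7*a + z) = 49*a^2*z^2 + 343*a^2*z + 294*a^2 + 14*a*z^3 + 98*a*z^2 + 84*a*z + z^4 + 7*z^3 + 6*z^2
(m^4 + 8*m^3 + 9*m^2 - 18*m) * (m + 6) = m^5 + 14*m^4 + 57*m^3 + 36*m^2 - 108*m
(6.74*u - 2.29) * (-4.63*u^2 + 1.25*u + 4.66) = -31.2062*u^3 + 19.0277*u^2 + 28.5459*u - 10.6714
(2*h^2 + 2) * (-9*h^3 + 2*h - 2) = -18*h^5 - 14*h^3 - 4*h^2 + 4*h - 4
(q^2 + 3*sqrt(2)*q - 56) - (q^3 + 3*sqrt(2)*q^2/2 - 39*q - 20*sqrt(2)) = -q^3 - 3*sqrt(2)*q^2/2 + q^2 + 3*sqrt(2)*q + 39*q - 56 + 20*sqrt(2)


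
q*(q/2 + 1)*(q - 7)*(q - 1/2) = q^4/2 - 11*q^3/4 - 23*q^2/4 + 7*q/2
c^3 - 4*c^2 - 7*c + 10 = (c - 5)*(c - 1)*(c + 2)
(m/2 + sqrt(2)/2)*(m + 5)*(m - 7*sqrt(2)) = m^3/2 - 3*sqrt(2)*m^2 + 5*m^2/2 - 15*sqrt(2)*m - 7*m - 35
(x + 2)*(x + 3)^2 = x^3 + 8*x^2 + 21*x + 18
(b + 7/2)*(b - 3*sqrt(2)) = b^2 - 3*sqrt(2)*b + 7*b/2 - 21*sqrt(2)/2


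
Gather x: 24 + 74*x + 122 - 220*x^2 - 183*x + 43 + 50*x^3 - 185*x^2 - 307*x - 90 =50*x^3 - 405*x^2 - 416*x + 99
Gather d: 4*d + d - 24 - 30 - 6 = 5*d - 60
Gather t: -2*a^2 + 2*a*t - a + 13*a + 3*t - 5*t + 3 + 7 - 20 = -2*a^2 + 12*a + t*(2*a - 2) - 10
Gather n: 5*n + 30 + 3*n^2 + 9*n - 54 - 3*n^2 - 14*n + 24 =0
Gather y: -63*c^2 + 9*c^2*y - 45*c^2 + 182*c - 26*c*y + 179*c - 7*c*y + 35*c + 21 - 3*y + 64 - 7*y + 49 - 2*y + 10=-108*c^2 + 396*c + y*(9*c^2 - 33*c - 12) + 144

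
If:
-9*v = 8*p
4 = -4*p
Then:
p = -1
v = 8/9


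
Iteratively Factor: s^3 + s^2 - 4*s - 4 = (s + 1)*(s^2 - 4) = (s - 2)*(s + 1)*(s + 2)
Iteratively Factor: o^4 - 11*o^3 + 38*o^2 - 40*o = (o - 4)*(o^3 - 7*o^2 + 10*o) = o*(o - 4)*(o^2 - 7*o + 10) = o*(o - 5)*(o - 4)*(o - 2)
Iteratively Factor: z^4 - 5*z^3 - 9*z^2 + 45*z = (z + 3)*(z^3 - 8*z^2 + 15*z) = z*(z + 3)*(z^2 - 8*z + 15) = z*(z - 3)*(z + 3)*(z - 5)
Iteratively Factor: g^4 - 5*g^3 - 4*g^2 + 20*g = (g - 5)*(g^3 - 4*g) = (g - 5)*(g + 2)*(g^2 - 2*g) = (g - 5)*(g - 2)*(g + 2)*(g)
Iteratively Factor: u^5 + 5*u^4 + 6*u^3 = (u)*(u^4 + 5*u^3 + 6*u^2) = u*(u + 2)*(u^3 + 3*u^2) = u^2*(u + 2)*(u^2 + 3*u) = u^3*(u + 2)*(u + 3)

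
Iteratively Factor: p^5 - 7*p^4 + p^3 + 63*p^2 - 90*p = (p + 3)*(p^4 - 10*p^3 + 31*p^2 - 30*p) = p*(p + 3)*(p^3 - 10*p^2 + 31*p - 30) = p*(p - 5)*(p + 3)*(p^2 - 5*p + 6) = p*(p - 5)*(p - 2)*(p + 3)*(p - 3)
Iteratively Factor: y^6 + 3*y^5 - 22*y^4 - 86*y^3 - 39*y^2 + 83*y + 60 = (y + 3)*(y^5 - 22*y^3 - 20*y^2 + 21*y + 20) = (y - 5)*(y + 3)*(y^4 + 5*y^3 + 3*y^2 - 5*y - 4) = (y - 5)*(y + 1)*(y + 3)*(y^3 + 4*y^2 - y - 4) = (y - 5)*(y + 1)^2*(y + 3)*(y^2 + 3*y - 4) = (y - 5)*(y - 1)*(y + 1)^2*(y + 3)*(y + 4)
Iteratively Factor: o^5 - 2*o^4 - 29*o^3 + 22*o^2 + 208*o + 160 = (o - 5)*(o^4 + 3*o^3 - 14*o^2 - 48*o - 32) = (o - 5)*(o + 2)*(o^3 + o^2 - 16*o - 16) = (o - 5)*(o + 2)*(o + 4)*(o^2 - 3*o - 4) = (o - 5)*(o - 4)*(o + 2)*(o + 4)*(o + 1)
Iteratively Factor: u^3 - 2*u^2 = (u)*(u^2 - 2*u) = u*(u - 2)*(u)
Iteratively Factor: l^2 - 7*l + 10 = (l - 5)*(l - 2)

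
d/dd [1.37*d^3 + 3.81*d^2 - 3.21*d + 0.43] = 4.11*d^2 + 7.62*d - 3.21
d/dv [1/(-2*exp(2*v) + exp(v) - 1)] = (4*exp(v) - 1)*exp(v)/(2*exp(2*v) - exp(v) + 1)^2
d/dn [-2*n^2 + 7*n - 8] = 7 - 4*n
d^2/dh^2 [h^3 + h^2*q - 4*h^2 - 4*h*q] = 6*h + 2*q - 8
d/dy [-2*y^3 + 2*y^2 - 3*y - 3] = -6*y^2 + 4*y - 3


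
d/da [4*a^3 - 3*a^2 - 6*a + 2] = 12*a^2 - 6*a - 6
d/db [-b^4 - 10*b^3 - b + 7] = -4*b^3 - 30*b^2 - 1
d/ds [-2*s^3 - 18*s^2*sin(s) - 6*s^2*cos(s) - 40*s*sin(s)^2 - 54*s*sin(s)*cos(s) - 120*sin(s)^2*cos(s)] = 6*s^2*sin(s) - 18*s^2*cos(s) - 6*s^2 - 36*s*sin(s) - 40*s*sin(2*s) - 12*s*cos(s) - 54*s*cos(2*s) + 30*sin(s) - 27*sin(2*s) - 90*sin(3*s) + 20*cos(2*s) - 20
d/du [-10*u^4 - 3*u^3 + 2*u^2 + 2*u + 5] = -40*u^3 - 9*u^2 + 4*u + 2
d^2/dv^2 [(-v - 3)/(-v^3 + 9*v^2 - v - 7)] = 2*((v + 3)*(3*v^2 - 18*v + 1)^2 + (-3*v^2 + 18*v - 3*(v - 3)*(v + 3) - 1)*(v^3 - 9*v^2 + v + 7))/(v^3 - 9*v^2 + v + 7)^3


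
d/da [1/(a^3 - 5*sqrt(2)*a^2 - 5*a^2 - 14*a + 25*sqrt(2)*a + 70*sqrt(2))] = (-3*a^2 + 10*a + 10*sqrt(2)*a - 25*sqrt(2) + 14)/(a^3 - 5*sqrt(2)*a^2 - 5*a^2 - 14*a + 25*sqrt(2)*a + 70*sqrt(2))^2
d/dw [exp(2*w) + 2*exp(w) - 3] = 2*(exp(w) + 1)*exp(w)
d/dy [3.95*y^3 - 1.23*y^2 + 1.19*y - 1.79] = 11.85*y^2 - 2.46*y + 1.19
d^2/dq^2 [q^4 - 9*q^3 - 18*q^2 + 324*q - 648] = 12*q^2 - 54*q - 36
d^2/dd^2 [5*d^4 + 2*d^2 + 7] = 60*d^2 + 4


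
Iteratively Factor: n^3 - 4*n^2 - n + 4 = (n - 4)*(n^2 - 1) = (n - 4)*(n - 1)*(n + 1)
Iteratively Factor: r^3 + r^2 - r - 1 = (r - 1)*(r^2 + 2*r + 1) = (r - 1)*(r + 1)*(r + 1)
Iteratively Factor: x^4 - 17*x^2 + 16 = (x + 4)*(x^3 - 4*x^2 - x + 4) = (x + 1)*(x + 4)*(x^2 - 5*x + 4) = (x - 4)*(x + 1)*(x + 4)*(x - 1)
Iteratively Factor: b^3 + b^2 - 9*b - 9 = (b - 3)*(b^2 + 4*b + 3) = (b - 3)*(b + 3)*(b + 1)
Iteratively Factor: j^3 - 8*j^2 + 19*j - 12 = (j - 4)*(j^2 - 4*j + 3) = (j - 4)*(j - 3)*(j - 1)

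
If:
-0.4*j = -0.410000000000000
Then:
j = 1.02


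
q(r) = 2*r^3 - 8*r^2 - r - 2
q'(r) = 6*r^2 - 16*r - 1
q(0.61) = -5.13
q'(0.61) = -8.53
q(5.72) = 104.83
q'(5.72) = 103.79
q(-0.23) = -2.22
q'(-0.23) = 3.00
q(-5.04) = -456.22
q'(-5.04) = 232.05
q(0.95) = -8.46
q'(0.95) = -10.78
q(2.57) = -23.46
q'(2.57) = -2.49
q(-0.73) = -6.31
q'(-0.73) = 13.88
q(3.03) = -22.84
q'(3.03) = 5.61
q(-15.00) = -8537.00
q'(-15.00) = 1589.00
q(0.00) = -2.00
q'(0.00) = -1.00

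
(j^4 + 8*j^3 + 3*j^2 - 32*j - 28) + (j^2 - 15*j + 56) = j^4 + 8*j^3 + 4*j^2 - 47*j + 28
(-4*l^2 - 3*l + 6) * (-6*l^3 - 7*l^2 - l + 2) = 24*l^5 + 46*l^4 - 11*l^3 - 47*l^2 - 12*l + 12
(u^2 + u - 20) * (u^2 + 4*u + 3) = u^4 + 5*u^3 - 13*u^2 - 77*u - 60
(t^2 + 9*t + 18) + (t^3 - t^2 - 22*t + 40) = t^3 - 13*t + 58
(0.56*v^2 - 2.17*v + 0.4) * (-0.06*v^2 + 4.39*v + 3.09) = -0.0336*v^4 + 2.5886*v^3 - 7.8199*v^2 - 4.9493*v + 1.236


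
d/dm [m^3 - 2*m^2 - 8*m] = 3*m^2 - 4*m - 8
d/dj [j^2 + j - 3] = 2*j + 1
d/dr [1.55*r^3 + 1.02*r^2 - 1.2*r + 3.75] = 4.65*r^2 + 2.04*r - 1.2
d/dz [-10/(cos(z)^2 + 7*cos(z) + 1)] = -10*(2*cos(z) + 7)*sin(z)/(cos(z)^2 + 7*cos(z) + 1)^2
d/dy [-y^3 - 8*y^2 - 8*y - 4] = -3*y^2 - 16*y - 8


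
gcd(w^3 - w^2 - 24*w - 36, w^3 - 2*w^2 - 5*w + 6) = w + 2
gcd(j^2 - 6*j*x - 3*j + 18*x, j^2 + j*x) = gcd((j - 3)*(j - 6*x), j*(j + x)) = 1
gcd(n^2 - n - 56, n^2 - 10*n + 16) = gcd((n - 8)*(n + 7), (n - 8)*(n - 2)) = n - 8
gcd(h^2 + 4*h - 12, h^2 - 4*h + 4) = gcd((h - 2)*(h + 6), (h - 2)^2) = h - 2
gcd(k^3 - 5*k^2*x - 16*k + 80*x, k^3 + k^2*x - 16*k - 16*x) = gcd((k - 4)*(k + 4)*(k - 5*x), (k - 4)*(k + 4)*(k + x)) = k^2 - 16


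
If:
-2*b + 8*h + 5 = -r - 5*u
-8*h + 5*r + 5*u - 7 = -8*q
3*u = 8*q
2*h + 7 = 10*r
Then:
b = 503*u/70 + 4/5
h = 8*u/7 - 1/2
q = 3*u/8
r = 8*u/35 + 3/5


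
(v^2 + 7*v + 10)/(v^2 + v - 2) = (v + 5)/(v - 1)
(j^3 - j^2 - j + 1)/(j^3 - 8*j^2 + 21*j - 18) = (j^3 - j^2 - j + 1)/(j^3 - 8*j^2 + 21*j - 18)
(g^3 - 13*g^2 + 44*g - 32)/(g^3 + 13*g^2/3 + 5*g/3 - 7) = 3*(g^2 - 12*g + 32)/(3*g^2 + 16*g + 21)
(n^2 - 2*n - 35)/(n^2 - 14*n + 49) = (n + 5)/(n - 7)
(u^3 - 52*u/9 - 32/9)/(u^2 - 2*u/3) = (9*u^3 - 52*u - 32)/(3*u*(3*u - 2))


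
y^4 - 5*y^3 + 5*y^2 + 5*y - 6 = (y - 3)*(y - 2)*(y - 1)*(y + 1)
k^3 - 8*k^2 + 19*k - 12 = (k - 4)*(k - 3)*(k - 1)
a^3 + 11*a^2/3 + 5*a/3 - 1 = (a - 1/3)*(a + 1)*(a + 3)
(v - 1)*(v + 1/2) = v^2 - v/2 - 1/2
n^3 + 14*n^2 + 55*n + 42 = (n + 1)*(n + 6)*(n + 7)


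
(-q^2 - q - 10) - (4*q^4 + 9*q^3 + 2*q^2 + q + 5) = -4*q^4 - 9*q^3 - 3*q^2 - 2*q - 15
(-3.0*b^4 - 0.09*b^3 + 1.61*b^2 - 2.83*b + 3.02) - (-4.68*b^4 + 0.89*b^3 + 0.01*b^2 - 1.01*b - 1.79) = 1.68*b^4 - 0.98*b^3 + 1.6*b^2 - 1.82*b + 4.81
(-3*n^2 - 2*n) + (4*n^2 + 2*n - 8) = n^2 - 8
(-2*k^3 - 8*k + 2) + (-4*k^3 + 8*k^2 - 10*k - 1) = -6*k^3 + 8*k^2 - 18*k + 1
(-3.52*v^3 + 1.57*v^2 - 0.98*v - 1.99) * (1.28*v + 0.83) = -4.5056*v^4 - 0.911999999999999*v^3 + 0.0487*v^2 - 3.3606*v - 1.6517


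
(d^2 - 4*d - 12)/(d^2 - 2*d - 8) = (d - 6)/(d - 4)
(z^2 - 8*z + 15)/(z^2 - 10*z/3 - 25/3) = 3*(z - 3)/(3*z + 5)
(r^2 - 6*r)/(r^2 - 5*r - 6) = r/(r + 1)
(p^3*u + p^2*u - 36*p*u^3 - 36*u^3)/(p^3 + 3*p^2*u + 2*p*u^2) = u*(p^3 + p^2 - 36*p*u^2 - 36*u^2)/(p*(p^2 + 3*p*u + 2*u^2))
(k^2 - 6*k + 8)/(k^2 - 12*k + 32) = (k - 2)/(k - 8)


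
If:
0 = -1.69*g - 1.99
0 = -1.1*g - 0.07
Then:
No Solution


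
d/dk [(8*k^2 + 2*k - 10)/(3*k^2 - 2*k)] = 2*(-11*k^2 + 30*k - 10)/(k^2*(9*k^2 - 12*k + 4))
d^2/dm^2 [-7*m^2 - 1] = -14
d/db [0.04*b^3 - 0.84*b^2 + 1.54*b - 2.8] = 0.12*b^2 - 1.68*b + 1.54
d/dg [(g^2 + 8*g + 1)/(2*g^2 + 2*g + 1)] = 2*(-7*g^2 - g + 3)/(4*g^4 + 8*g^3 + 8*g^2 + 4*g + 1)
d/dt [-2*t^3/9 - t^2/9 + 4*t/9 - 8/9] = -2*t^2/3 - 2*t/9 + 4/9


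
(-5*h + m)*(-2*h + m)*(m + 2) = 10*h^2*m + 20*h^2 - 7*h*m^2 - 14*h*m + m^3 + 2*m^2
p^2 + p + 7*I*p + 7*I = (p + 1)*(p + 7*I)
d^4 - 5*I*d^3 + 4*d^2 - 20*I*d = d*(d - 5*I)*(d - 2*I)*(d + 2*I)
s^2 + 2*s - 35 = (s - 5)*(s + 7)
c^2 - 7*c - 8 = (c - 8)*(c + 1)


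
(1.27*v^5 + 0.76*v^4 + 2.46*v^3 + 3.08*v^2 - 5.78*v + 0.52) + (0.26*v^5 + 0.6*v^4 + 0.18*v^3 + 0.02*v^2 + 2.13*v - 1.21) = 1.53*v^5 + 1.36*v^4 + 2.64*v^3 + 3.1*v^2 - 3.65*v - 0.69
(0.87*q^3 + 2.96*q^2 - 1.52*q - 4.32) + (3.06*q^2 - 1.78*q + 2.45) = 0.87*q^3 + 6.02*q^2 - 3.3*q - 1.87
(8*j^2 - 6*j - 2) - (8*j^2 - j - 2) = -5*j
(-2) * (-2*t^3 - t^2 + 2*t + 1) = 4*t^3 + 2*t^2 - 4*t - 2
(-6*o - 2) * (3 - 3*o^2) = 18*o^3 + 6*o^2 - 18*o - 6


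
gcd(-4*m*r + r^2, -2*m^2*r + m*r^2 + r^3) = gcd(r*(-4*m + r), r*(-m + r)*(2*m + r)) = r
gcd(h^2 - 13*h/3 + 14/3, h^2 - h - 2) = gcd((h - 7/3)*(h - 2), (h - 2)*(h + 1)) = h - 2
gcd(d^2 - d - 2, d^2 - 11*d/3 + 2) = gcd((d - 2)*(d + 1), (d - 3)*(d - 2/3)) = 1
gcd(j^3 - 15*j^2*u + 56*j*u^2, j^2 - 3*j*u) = j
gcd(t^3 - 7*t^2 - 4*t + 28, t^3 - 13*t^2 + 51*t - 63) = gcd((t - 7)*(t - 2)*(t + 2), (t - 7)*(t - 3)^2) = t - 7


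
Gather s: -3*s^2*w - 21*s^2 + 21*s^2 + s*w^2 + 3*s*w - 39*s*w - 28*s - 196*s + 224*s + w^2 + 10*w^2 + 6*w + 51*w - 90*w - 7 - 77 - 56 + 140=-3*s^2*w + s*(w^2 - 36*w) + 11*w^2 - 33*w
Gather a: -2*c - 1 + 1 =-2*c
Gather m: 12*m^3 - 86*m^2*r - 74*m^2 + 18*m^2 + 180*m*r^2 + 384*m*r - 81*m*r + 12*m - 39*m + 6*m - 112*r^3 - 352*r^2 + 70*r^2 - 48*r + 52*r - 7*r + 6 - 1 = 12*m^3 + m^2*(-86*r - 56) + m*(180*r^2 + 303*r - 21) - 112*r^3 - 282*r^2 - 3*r + 5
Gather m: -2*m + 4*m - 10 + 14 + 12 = 2*m + 16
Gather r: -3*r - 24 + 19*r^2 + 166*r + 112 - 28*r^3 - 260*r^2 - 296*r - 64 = -28*r^3 - 241*r^2 - 133*r + 24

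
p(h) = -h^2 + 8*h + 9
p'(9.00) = -10.00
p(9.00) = 0.00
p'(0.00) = 8.00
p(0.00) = 9.00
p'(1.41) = 5.18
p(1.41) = 18.29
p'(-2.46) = 12.92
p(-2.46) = -16.73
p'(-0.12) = 8.24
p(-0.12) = 8.03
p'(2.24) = 3.52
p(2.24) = 21.90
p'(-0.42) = 8.84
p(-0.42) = 5.46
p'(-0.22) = 8.44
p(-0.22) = 7.19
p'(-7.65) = 23.30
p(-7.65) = -110.72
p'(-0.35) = 8.70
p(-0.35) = 6.08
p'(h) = 8 - 2*h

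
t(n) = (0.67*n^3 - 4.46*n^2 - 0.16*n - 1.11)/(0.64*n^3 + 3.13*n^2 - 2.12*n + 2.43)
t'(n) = (-1.92*n^2 - 6.26*n + 2.12)*(0.67*n^3 - 4.46*n^2 - 0.16*n - 1.11)/(0.64*n^3 + 3.13*n^2 - 2.12*n + 2.43)^2 + (2.01*n^2 - 8.92*n - 0.16)/(0.64*n^3 + 3.13*n^2 - 2.12*n + 2.43)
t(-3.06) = -3.10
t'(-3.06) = 1.80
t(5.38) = -0.15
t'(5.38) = 0.13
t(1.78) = -0.96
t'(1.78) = 0.40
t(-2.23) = -1.94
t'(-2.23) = 1.09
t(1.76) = -0.97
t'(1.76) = 0.40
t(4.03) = -0.35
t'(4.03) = 0.18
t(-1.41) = -1.18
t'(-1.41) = 0.81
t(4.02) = -0.35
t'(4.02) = 0.18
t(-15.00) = 2.30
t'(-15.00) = 0.13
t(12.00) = 0.33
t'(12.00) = 0.04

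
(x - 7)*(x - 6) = x^2 - 13*x + 42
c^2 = c^2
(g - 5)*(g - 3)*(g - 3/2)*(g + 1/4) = g^4 - 37*g^3/4 + 197*g^2/8 - 63*g/4 - 45/8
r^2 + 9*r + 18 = (r + 3)*(r + 6)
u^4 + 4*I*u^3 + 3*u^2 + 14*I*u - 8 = (u - 2*I)*(u + I)^2*(u + 4*I)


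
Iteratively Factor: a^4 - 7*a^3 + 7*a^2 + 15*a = (a - 3)*(a^3 - 4*a^2 - 5*a) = a*(a - 3)*(a^2 - 4*a - 5) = a*(a - 3)*(a + 1)*(a - 5)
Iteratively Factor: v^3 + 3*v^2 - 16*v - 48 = (v + 3)*(v^2 - 16) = (v + 3)*(v + 4)*(v - 4)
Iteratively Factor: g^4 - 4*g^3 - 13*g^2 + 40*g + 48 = (g - 4)*(g^3 - 13*g - 12) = (g - 4)^2*(g^2 + 4*g + 3) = (g - 4)^2*(g + 1)*(g + 3)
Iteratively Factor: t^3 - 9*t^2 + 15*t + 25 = (t + 1)*(t^2 - 10*t + 25) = (t - 5)*(t + 1)*(t - 5)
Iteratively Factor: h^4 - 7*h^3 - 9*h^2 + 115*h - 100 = (h + 4)*(h^3 - 11*h^2 + 35*h - 25) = (h - 1)*(h + 4)*(h^2 - 10*h + 25) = (h - 5)*(h - 1)*(h + 4)*(h - 5)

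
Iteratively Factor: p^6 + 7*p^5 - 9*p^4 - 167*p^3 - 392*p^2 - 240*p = (p - 5)*(p^5 + 12*p^4 + 51*p^3 + 88*p^2 + 48*p) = (p - 5)*(p + 3)*(p^4 + 9*p^3 + 24*p^2 + 16*p) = (p - 5)*(p + 3)*(p + 4)*(p^3 + 5*p^2 + 4*p) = (p - 5)*(p + 1)*(p + 3)*(p + 4)*(p^2 + 4*p) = (p - 5)*(p + 1)*(p + 3)*(p + 4)^2*(p)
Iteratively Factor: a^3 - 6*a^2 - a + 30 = (a - 3)*(a^2 - 3*a - 10) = (a - 3)*(a + 2)*(a - 5)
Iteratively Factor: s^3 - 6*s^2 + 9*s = (s - 3)*(s^2 - 3*s) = (s - 3)^2*(s)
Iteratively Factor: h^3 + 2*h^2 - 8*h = (h - 2)*(h^2 + 4*h) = h*(h - 2)*(h + 4)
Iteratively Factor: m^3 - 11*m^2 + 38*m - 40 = (m - 4)*(m^2 - 7*m + 10) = (m - 5)*(m - 4)*(m - 2)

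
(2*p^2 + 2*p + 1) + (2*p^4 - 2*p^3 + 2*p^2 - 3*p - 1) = 2*p^4 - 2*p^3 + 4*p^2 - p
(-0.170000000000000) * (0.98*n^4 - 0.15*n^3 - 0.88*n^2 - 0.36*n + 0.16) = -0.1666*n^4 + 0.0255*n^3 + 0.1496*n^2 + 0.0612*n - 0.0272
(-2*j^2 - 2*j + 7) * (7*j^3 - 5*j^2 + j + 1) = -14*j^5 - 4*j^4 + 57*j^3 - 39*j^2 + 5*j + 7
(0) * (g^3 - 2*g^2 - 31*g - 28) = 0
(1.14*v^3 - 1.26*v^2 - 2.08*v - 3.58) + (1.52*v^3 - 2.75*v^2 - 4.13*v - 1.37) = 2.66*v^3 - 4.01*v^2 - 6.21*v - 4.95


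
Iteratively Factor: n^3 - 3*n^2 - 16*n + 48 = (n - 3)*(n^2 - 16) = (n - 4)*(n - 3)*(n + 4)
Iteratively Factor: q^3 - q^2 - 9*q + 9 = (q + 3)*(q^2 - 4*q + 3) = (q - 1)*(q + 3)*(q - 3)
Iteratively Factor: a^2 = (a)*(a)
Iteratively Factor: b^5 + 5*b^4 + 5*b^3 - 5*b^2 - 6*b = (b - 1)*(b^4 + 6*b^3 + 11*b^2 + 6*b) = (b - 1)*(b + 2)*(b^3 + 4*b^2 + 3*b) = b*(b - 1)*(b + 2)*(b^2 + 4*b + 3) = b*(b - 1)*(b + 2)*(b + 3)*(b + 1)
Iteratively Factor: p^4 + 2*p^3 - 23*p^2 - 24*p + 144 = (p - 3)*(p^3 + 5*p^2 - 8*p - 48) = (p - 3)*(p + 4)*(p^2 + p - 12) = (p - 3)*(p + 4)^2*(p - 3)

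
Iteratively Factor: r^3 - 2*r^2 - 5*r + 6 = (r + 2)*(r^2 - 4*r + 3) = (r - 3)*(r + 2)*(r - 1)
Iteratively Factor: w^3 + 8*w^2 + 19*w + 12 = (w + 3)*(w^2 + 5*w + 4) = (w + 3)*(w + 4)*(w + 1)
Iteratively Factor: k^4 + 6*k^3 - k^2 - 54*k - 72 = (k + 2)*(k^3 + 4*k^2 - 9*k - 36) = (k + 2)*(k + 4)*(k^2 - 9) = (k - 3)*(k + 2)*(k + 4)*(k + 3)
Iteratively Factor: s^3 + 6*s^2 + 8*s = (s + 4)*(s^2 + 2*s) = s*(s + 4)*(s + 2)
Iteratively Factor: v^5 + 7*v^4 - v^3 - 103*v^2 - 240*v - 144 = (v + 3)*(v^4 + 4*v^3 - 13*v^2 - 64*v - 48) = (v + 3)*(v + 4)*(v^3 - 13*v - 12) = (v + 3)^2*(v + 4)*(v^2 - 3*v - 4) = (v + 1)*(v + 3)^2*(v + 4)*(v - 4)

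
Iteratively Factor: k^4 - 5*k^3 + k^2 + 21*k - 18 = (k - 3)*(k^3 - 2*k^2 - 5*k + 6) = (k - 3)^2*(k^2 + k - 2) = (k - 3)^2*(k + 2)*(k - 1)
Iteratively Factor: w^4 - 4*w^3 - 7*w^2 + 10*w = (w - 5)*(w^3 + w^2 - 2*w) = w*(w - 5)*(w^2 + w - 2) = w*(w - 5)*(w + 2)*(w - 1)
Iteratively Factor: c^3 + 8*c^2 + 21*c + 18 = (c + 2)*(c^2 + 6*c + 9) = (c + 2)*(c + 3)*(c + 3)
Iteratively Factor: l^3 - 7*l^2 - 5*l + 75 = (l - 5)*(l^2 - 2*l - 15) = (l - 5)^2*(l + 3)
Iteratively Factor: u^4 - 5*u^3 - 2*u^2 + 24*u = (u + 2)*(u^3 - 7*u^2 + 12*u) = (u - 4)*(u + 2)*(u^2 - 3*u) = u*(u - 4)*(u + 2)*(u - 3)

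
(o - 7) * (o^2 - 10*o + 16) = o^3 - 17*o^2 + 86*o - 112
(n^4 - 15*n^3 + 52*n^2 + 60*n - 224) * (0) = 0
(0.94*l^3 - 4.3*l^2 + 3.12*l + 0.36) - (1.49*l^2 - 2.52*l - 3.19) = 0.94*l^3 - 5.79*l^2 + 5.64*l + 3.55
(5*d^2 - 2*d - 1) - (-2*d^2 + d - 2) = 7*d^2 - 3*d + 1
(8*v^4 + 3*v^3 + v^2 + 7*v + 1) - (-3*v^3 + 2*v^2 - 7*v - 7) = 8*v^4 + 6*v^3 - v^2 + 14*v + 8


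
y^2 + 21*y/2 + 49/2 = (y + 7/2)*(y + 7)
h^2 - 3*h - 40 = (h - 8)*(h + 5)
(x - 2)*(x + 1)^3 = x^4 + x^3 - 3*x^2 - 5*x - 2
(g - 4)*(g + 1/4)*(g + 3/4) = g^3 - 3*g^2 - 61*g/16 - 3/4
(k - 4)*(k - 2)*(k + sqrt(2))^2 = k^4 - 6*k^3 + 2*sqrt(2)*k^3 - 12*sqrt(2)*k^2 + 10*k^2 - 12*k + 16*sqrt(2)*k + 16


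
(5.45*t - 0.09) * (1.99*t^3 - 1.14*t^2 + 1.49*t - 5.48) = 10.8455*t^4 - 6.3921*t^3 + 8.2231*t^2 - 30.0001*t + 0.4932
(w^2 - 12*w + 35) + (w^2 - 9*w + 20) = 2*w^2 - 21*w + 55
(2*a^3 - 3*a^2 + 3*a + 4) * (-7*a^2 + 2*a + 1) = -14*a^5 + 25*a^4 - 25*a^3 - 25*a^2 + 11*a + 4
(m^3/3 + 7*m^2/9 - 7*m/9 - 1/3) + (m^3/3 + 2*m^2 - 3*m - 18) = 2*m^3/3 + 25*m^2/9 - 34*m/9 - 55/3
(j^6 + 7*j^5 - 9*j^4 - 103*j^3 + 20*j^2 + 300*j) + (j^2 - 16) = j^6 + 7*j^5 - 9*j^4 - 103*j^3 + 21*j^2 + 300*j - 16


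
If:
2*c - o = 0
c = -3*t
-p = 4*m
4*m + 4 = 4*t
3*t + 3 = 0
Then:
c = 3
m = -2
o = 6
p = 8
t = -1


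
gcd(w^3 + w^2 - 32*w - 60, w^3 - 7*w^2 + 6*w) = w - 6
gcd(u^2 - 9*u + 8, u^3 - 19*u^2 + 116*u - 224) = u - 8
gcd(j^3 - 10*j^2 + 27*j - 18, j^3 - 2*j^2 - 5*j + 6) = j^2 - 4*j + 3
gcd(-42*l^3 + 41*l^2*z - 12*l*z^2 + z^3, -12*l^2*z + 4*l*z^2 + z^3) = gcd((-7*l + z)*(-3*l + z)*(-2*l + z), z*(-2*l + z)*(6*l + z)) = -2*l + z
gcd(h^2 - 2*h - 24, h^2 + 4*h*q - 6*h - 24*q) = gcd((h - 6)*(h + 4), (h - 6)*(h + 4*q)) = h - 6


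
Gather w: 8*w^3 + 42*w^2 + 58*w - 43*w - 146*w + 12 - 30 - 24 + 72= 8*w^3 + 42*w^2 - 131*w + 30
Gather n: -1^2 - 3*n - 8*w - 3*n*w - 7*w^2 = n*(-3*w - 3) - 7*w^2 - 8*w - 1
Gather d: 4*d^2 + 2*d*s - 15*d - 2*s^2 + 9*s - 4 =4*d^2 + d*(2*s - 15) - 2*s^2 + 9*s - 4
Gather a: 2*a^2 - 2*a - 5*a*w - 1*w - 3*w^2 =2*a^2 + a*(-5*w - 2) - 3*w^2 - w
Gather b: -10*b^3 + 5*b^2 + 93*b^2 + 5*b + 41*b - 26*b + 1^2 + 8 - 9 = -10*b^3 + 98*b^2 + 20*b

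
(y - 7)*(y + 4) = y^2 - 3*y - 28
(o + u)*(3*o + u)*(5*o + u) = 15*o^3 + 23*o^2*u + 9*o*u^2 + u^3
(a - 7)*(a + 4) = a^2 - 3*a - 28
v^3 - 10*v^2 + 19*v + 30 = (v - 6)*(v - 5)*(v + 1)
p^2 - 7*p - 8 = (p - 8)*(p + 1)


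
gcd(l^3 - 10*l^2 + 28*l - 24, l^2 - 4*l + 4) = l^2 - 4*l + 4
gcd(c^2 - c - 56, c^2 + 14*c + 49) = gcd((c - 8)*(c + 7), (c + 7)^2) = c + 7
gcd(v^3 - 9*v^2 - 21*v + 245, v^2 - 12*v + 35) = v - 7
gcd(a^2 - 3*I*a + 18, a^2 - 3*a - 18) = 1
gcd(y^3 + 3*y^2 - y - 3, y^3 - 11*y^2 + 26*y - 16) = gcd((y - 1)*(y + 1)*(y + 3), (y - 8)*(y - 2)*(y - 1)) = y - 1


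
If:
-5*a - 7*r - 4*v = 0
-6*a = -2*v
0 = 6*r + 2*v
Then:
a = 0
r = 0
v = 0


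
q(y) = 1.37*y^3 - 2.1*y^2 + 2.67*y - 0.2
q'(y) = 4.11*y^2 - 4.2*y + 2.67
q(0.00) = -0.20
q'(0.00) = 2.67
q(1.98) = 7.49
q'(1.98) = 10.47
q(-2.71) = -50.12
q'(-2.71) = 44.24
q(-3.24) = -77.49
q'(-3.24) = 59.42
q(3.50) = 42.16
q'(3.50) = 38.32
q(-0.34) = -1.40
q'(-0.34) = 4.57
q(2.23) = 10.50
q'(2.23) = 13.74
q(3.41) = 38.81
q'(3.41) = 36.14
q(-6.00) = -387.74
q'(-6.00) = 175.83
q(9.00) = 852.46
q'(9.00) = 297.78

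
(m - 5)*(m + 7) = m^2 + 2*m - 35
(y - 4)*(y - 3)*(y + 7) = y^3 - 37*y + 84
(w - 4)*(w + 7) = w^2 + 3*w - 28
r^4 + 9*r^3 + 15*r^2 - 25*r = r*(r - 1)*(r + 5)^2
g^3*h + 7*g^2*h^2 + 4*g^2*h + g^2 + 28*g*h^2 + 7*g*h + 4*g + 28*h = (g + 4)*(g + 7*h)*(g*h + 1)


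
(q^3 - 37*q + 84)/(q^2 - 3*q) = q + 3 - 28/q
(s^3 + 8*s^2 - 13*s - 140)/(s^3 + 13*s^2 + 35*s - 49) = (s^2 + s - 20)/(s^2 + 6*s - 7)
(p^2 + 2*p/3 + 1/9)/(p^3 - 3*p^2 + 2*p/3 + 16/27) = 3*(3*p + 1)/(9*p^2 - 30*p + 16)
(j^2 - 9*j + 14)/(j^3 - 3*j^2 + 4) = (j - 7)/(j^2 - j - 2)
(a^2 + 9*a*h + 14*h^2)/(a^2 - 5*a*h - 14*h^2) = (a + 7*h)/(a - 7*h)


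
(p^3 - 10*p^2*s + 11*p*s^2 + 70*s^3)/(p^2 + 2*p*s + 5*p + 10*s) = (p^2 - 12*p*s + 35*s^2)/(p + 5)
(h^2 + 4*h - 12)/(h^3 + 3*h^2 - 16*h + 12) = 1/(h - 1)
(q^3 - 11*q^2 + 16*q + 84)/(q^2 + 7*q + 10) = (q^2 - 13*q + 42)/(q + 5)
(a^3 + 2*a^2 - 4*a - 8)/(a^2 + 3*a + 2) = (a^2 - 4)/(a + 1)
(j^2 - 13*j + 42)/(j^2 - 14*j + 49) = (j - 6)/(j - 7)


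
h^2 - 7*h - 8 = (h - 8)*(h + 1)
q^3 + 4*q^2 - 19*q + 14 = (q - 2)*(q - 1)*(q + 7)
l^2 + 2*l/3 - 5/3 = (l - 1)*(l + 5/3)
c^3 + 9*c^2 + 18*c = c*(c + 3)*(c + 6)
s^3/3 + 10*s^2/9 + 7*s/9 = s*(s/3 + 1/3)*(s + 7/3)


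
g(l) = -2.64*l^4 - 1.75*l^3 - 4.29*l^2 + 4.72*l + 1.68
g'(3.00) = -353.39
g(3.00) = -283.86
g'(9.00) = -8195.99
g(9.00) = -18900.12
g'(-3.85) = 562.56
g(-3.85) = -560.24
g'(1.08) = -23.97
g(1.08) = -4.02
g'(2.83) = -300.95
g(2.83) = -228.32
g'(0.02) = 4.55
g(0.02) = 1.77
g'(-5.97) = 2115.74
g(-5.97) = -3160.56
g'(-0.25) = 6.70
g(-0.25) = 0.25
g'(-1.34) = 32.20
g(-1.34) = -16.65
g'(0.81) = -11.29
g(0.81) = 0.62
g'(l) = -10.56*l^3 - 5.25*l^2 - 8.58*l + 4.72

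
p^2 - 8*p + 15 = (p - 5)*(p - 3)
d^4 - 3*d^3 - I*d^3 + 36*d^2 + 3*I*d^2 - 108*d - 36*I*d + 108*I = (d - 3)*(d - 6*I)*(d - I)*(d + 6*I)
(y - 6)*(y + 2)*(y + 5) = y^3 + y^2 - 32*y - 60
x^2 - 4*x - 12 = (x - 6)*(x + 2)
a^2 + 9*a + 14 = (a + 2)*(a + 7)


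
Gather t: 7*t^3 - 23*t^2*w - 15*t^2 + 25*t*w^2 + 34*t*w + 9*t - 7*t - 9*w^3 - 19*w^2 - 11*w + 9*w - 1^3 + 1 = 7*t^3 + t^2*(-23*w - 15) + t*(25*w^2 + 34*w + 2) - 9*w^3 - 19*w^2 - 2*w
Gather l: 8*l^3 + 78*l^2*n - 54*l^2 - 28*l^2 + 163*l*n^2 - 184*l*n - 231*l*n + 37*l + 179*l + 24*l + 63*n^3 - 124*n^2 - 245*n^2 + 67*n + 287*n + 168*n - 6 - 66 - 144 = 8*l^3 + l^2*(78*n - 82) + l*(163*n^2 - 415*n + 240) + 63*n^3 - 369*n^2 + 522*n - 216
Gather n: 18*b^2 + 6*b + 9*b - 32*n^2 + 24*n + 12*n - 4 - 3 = 18*b^2 + 15*b - 32*n^2 + 36*n - 7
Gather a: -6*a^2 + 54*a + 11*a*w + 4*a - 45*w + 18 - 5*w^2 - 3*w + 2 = -6*a^2 + a*(11*w + 58) - 5*w^2 - 48*w + 20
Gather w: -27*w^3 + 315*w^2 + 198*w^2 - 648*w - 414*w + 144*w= -27*w^3 + 513*w^2 - 918*w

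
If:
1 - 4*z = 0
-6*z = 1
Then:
No Solution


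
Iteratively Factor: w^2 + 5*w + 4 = (w + 1)*(w + 4)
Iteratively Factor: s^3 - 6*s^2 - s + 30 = (s + 2)*(s^2 - 8*s + 15) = (s - 3)*(s + 2)*(s - 5)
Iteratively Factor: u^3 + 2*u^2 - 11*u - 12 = (u - 3)*(u^2 + 5*u + 4) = (u - 3)*(u + 1)*(u + 4)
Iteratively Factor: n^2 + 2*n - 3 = (n - 1)*(n + 3)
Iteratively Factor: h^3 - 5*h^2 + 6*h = (h)*(h^2 - 5*h + 6) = h*(h - 3)*(h - 2)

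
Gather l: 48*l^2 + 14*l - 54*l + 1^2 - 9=48*l^2 - 40*l - 8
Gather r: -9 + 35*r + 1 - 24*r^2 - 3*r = -24*r^2 + 32*r - 8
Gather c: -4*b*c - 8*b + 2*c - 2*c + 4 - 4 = -4*b*c - 8*b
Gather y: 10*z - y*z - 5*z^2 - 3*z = -y*z - 5*z^2 + 7*z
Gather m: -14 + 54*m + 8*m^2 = 8*m^2 + 54*m - 14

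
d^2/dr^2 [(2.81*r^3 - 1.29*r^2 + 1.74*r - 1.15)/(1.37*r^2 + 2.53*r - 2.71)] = (-7.105427357601e-15*r^5 - 7.105427357601e-15*r^4 + 72.312582*r^3 - 157.284126*r^2 + 138.666024*r - 18.349134)/(2.571353*r^6 + 14.245671*r^5 + 11.048502*r^4 - 40.164509*r^3 - 21.855066*r^2 + 55.741719*r - 19.902511)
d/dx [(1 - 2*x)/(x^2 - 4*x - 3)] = 2*(x^2 - x + 5)/(x^4 - 8*x^3 + 10*x^2 + 24*x + 9)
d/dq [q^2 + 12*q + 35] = 2*q + 12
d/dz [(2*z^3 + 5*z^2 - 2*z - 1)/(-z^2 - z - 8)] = (-2*z^4 - 4*z^3 - 55*z^2 - 82*z + 15)/(z^4 + 2*z^3 + 17*z^2 + 16*z + 64)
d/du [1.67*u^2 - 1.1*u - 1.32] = 3.34*u - 1.1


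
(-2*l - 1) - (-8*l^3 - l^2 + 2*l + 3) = 8*l^3 + l^2 - 4*l - 4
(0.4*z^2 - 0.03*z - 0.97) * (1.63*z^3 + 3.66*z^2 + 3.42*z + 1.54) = 0.652*z^5 + 1.4151*z^4 - 0.3229*z^3 - 3.0368*z^2 - 3.3636*z - 1.4938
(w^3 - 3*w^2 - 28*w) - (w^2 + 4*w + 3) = w^3 - 4*w^2 - 32*w - 3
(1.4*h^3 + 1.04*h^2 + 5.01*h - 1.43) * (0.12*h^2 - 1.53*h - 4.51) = 0.168*h^5 - 2.0172*h^4 - 7.304*h^3 - 12.5273*h^2 - 20.4072*h + 6.4493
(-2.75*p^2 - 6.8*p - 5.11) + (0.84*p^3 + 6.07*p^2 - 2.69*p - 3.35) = 0.84*p^3 + 3.32*p^2 - 9.49*p - 8.46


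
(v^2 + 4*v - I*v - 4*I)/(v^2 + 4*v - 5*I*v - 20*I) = (v - I)/(v - 5*I)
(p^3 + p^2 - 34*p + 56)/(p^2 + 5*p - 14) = p - 4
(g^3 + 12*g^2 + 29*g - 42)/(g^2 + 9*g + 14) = (g^2 + 5*g - 6)/(g + 2)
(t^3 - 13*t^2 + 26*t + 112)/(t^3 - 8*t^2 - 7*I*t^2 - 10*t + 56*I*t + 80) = (t^2 - 5*t - 14)/(t^2 - 7*I*t - 10)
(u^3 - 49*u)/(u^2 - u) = (u^2 - 49)/(u - 1)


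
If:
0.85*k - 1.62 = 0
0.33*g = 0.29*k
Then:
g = 1.67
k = 1.91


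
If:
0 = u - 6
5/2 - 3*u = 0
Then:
No Solution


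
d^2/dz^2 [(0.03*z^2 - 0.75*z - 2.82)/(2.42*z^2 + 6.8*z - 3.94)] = (-9.77196*z^3 - 97.374024*z^2 - 321.34212*z - 353.826456)/(14.172488*z^6 + 119.47056*z^5 + 266.479752*z^4 - 74.58784*z^3 - 433.855464*z^2 + 316.68144*z - 61.162984)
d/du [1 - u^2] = -2*u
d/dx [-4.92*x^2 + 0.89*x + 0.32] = 0.89 - 9.84*x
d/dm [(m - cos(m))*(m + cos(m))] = 2*m + sin(2*m)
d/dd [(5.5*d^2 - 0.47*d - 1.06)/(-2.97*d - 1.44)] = (-16.335*d^2 - 15.84*d - 2.4714)/(8.8209*d^2 + 8.5536*d + 2.0736)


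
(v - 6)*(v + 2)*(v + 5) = v^3 + v^2 - 32*v - 60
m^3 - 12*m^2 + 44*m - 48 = (m - 6)*(m - 4)*(m - 2)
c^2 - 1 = (c - 1)*(c + 1)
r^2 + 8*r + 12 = (r + 2)*(r + 6)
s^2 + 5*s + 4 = (s + 1)*(s + 4)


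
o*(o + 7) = o^2 + 7*o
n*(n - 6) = n^2 - 6*n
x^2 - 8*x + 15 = (x - 5)*(x - 3)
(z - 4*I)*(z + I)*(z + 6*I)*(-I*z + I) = -I*z^4 + 3*z^3 + I*z^3 - 3*z^2 - 22*I*z^2 + 24*z + 22*I*z - 24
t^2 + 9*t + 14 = (t + 2)*(t + 7)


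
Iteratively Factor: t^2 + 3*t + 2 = (t + 2)*(t + 1)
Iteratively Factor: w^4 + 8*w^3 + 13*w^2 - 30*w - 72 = (w + 3)*(w^3 + 5*w^2 - 2*w - 24) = (w + 3)^2*(w^2 + 2*w - 8) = (w - 2)*(w + 3)^2*(w + 4)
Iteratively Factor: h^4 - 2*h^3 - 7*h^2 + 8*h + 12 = (h - 2)*(h^3 - 7*h - 6) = (h - 2)*(h + 2)*(h^2 - 2*h - 3) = (h - 2)*(h + 1)*(h + 2)*(h - 3)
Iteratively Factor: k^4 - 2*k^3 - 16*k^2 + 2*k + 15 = (k - 1)*(k^3 - k^2 - 17*k - 15) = (k - 5)*(k - 1)*(k^2 + 4*k + 3) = (k - 5)*(k - 1)*(k + 3)*(k + 1)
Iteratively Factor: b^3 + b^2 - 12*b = (b + 4)*(b^2 - 3*b) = b*(b + 4)*(b - 3)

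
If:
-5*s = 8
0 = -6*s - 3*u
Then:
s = -8/5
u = 16/5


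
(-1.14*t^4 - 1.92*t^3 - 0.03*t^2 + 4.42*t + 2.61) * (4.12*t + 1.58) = -4.6968*t^5 - 9.7116*t^4 - 3.1572*t^3 + 18.163*t^2 + 17.7368*t + 4.1238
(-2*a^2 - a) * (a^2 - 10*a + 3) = -2*a^4 + 19*a^3 + 4*a^2 - 3*a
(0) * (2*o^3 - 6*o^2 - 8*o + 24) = 0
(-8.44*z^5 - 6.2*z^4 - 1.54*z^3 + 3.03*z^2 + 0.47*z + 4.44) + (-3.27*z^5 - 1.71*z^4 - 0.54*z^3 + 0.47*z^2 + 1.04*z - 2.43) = -11.71*z^5 - 7.91*z^4 - 2.08*z^3 + 3.5*z^2 + 1.51*z + 2.01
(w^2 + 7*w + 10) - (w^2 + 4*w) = 3*w + 10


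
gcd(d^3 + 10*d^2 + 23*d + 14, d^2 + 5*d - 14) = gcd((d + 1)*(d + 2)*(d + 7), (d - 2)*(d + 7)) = d + 7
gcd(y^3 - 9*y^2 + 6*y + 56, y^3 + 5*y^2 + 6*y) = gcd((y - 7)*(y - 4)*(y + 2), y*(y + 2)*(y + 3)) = y + 2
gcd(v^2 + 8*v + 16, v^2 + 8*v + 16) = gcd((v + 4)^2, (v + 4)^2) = v^2 + 8*v + 16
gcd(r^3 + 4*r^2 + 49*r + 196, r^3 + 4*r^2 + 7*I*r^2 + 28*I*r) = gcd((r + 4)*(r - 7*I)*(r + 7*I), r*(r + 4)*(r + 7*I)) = r^2 + r*(4 + 7*I) + 28*I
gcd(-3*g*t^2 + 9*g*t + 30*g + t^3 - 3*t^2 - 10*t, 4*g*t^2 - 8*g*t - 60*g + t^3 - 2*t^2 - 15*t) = t - 5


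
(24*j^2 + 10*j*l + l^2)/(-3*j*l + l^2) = (-24*j^2 - 10*j*l - l^2)/(l*(3*j - l))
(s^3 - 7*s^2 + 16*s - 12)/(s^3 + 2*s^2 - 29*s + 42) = (s - 2)/(s + 7)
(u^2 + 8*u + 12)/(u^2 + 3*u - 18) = (u + 2)/(u - 3)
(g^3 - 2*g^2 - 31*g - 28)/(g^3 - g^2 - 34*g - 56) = (g + 1)/(g + 2)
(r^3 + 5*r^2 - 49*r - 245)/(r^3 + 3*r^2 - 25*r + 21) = (r^2 - 2*r - 35)/(r^2 - 4*r + 3)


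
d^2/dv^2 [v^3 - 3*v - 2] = 6*v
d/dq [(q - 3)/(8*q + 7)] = 31/(8*q + 7)^2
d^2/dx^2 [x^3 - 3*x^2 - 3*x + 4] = 6*x - 6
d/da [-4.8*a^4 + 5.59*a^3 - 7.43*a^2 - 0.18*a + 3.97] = -19.2*a^3 + 16.77*a^2 - 14.86*a - 0.18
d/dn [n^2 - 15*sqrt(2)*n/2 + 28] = 2*n - 15*sqrt(2)/2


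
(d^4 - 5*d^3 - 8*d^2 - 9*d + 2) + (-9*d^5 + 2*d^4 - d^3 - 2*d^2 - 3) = -9*d^5 + 3*d^4 - 6*d^3 - 10*d^2 - 9*d - 1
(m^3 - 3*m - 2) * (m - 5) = m^4 - 5*m^3 - 3*m^2 + 13*m + 10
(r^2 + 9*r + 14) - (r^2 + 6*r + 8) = 3*r + 6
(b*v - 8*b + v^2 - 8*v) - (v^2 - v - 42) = b*v - 8*b - 7*v + 42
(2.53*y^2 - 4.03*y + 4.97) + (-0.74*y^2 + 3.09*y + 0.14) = 1.79*y^2 - 0.94*y + 5.11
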